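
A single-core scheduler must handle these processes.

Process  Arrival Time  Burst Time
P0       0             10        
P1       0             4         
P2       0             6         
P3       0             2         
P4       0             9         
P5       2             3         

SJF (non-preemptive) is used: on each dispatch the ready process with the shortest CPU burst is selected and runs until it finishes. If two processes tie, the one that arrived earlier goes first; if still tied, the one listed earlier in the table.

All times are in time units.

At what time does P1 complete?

Gantt: | P3 0-2 | P5 2-5 | P1 5-9 | P2 9-15 | P4 15-24 | P0 24-34 |
Completion: P0=34  P1=9  P2=15  P3=2  P4=24  P5=5
Turnaround (C−A): P0=34  P1=9  P2=15  P3=2  P4=24  P5=3

9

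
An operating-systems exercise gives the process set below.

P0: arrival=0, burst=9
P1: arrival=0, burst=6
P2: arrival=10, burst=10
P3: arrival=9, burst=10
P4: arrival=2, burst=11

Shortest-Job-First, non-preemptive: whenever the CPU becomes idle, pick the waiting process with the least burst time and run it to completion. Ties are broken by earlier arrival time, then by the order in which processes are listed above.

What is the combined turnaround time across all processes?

106

Gantt: | P1 0-6 | P0 6-15 | P3 15-25 | P2 25-35 | P4 35-46 |
Completion: P0=15  P1=6  P2=35  P3=25  P4=46
Turnaround = completion − arrival: P0=15, P1=6, P2=25, P3=16, P4=44
Total turnaround = 15 + 6 + 25 + 16 + 44 = 106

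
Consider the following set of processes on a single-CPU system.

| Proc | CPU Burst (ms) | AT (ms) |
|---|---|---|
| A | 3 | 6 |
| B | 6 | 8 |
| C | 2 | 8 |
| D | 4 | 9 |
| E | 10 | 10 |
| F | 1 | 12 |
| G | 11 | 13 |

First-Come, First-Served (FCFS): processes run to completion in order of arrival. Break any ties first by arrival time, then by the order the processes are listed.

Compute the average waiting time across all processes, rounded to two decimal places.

9.29

Schedule: | idle 0-6 | A 6-9 | B 9-15 | C 15-17 | D 17-21 | E 21-31 | F 31-32 | G 32-43 |
Completion: A=9  B=15  C=17  D=21  E=31  F=32  G=43
Waiting times: A=0, B=1, C=7, D=8, E=11, F=19, G=19
Average waiting = (0+1+7+8+11+19+19) / 7 = 65/7 = 9.29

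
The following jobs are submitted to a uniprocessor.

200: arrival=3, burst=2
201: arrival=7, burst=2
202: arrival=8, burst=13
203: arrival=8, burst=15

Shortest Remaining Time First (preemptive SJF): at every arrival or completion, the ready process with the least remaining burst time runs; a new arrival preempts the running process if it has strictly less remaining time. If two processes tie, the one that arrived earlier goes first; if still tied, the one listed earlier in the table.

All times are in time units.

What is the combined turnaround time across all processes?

47

Gantt: | idle 0-3 | 200 3-5 | idle 5-7 | 201 7-9 | 202 9-22 | 203 22-37 |
Completion: 200=5  201=9  202=22  203=37
Turnaround (C−A): 200=2  201=2  202=14  203=29
Turnaround = completion − arrival: 200=2, 201=2, 202=14, 203=29
Total turnaround = 2 + 2 + 14 + 29 = 47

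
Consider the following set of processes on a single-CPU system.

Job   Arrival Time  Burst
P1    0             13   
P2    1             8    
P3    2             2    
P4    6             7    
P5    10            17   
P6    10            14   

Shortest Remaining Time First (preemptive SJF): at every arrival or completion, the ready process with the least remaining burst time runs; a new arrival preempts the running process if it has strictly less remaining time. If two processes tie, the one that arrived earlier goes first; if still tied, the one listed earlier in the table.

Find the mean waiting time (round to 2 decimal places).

13.00

Timeline: | P1 0-1 | P2 1-2 | P3 2-4 | P2 4-11 | P4 11-18 | P1 18-30 | P6 30-44 | P5 44-61 |
Completion: P1=30  P2=11  P3=4  P4=18  P5=61  P6=44
Waiting times: P1=17, P2=2, P3=0, P4=5, P5=34, P6=20
Average waiting = (17+2+0+5+34+20) / 6 = 78/6 = 13.00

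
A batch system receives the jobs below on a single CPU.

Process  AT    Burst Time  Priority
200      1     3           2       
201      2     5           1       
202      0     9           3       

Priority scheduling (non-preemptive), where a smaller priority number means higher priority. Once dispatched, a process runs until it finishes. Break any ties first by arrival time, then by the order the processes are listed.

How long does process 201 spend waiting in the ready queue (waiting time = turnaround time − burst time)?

Gantt: | 202 0-9 | 201 9-14 | 200 14-17 |
Completion: 200=17  201=14  202=9
Turnaround (C−A): 200=16  201=12  202=9
Waiting(201) = turnaround − burst = 12 − 5 = 7

7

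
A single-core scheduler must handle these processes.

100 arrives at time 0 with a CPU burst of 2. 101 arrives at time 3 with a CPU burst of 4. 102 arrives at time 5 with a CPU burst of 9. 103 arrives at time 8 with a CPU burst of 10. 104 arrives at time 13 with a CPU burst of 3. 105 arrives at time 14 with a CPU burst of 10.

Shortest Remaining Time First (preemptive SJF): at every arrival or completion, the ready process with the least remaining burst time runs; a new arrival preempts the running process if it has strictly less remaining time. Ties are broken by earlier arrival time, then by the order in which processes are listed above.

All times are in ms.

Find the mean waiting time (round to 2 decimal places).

Timeline: | 100 0-2 | idle 2-3 | 101 3-7 | 102 7-16 | 104 16-19 | 103 19-29 | 105 29-39 |
Completion: 100=2  101=7  102=16  103=29  104=19  105=39
Turnaround (C−A): 100=2  101=4  102=11  103=21  104=6  105=25
Waiting times: 100=0, 101=0, 102=2, 103=11, 104=3, 105=15
Average waiting = (0+0+2+11+3+15) / 6 = 31/6 = 5.17

5.17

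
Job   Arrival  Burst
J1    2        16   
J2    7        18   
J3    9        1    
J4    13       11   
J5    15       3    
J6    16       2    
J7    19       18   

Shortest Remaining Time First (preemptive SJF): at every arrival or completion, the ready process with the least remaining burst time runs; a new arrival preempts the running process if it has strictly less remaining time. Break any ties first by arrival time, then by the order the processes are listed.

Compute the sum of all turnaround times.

150

Timeline: | idle 0-2 | J1 2-9 | J3 9-10 | J1 10-15 | J5 15-18 | J6 18-20 | J1 20-24 | J4 24-35 | J2 35-53 | J7 53-71 |
Completion: J1=24  J2=53  J3=10  J4=35  J5=18  J6=20  J7=71
Turnaround (C−A): J1=22  J2=46  J3=1  J4=22  J5=3  J6=4  J7=52
Turnaround = completion − arrival: J1=22, J2=46, J3=1, J4=22, J5=3, J6=4, J7=52
Total turnaround = 22 + 46 + 1 + 22 + 3 + 4 + 52 = 150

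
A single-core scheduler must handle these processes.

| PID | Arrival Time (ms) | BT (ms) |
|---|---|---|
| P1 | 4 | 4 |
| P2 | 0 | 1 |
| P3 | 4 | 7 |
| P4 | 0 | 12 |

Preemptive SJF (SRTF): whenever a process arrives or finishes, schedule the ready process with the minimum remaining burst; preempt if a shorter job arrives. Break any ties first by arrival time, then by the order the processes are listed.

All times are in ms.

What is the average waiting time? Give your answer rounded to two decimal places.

4.00

Gantt: | P2 0-1 | P4 1-4 | P1 4-8 | P3 8-15 | P4 15-24 |
Completion: P1=8  P2=1  P3=15  P4=24
Waiting times: P1=0, P2=0, P3=4, P4=12
Average waiting = (0+0+4+12) / 4 = 16/4 = 4.00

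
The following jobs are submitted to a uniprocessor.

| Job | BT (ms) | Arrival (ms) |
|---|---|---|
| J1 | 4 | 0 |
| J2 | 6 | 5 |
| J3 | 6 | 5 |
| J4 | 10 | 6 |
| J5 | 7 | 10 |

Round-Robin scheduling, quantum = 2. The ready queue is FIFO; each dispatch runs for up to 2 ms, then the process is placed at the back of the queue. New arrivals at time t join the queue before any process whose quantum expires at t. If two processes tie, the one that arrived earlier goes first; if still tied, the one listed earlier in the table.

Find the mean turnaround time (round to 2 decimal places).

17.60

Timeline: | J1 0-4 | idle 4-5 | J2 5-7 | J3 7-9 | J4 9-11 | J2 11-13 | J3 13-15 | J5 15-17 | J4 17-19 | J2 19-21 | J3 21-23 | J5 23-25 | J4 25-27 | J5 27-29 | J4 29-31 | J5 31-32 | J4 32-34 |
Completion: J1=4  J2=21  J3=23  J4=34  J5=32
Turnaround times: J1=4, J2=16, J3=18, J4=28, J5=22
Average turnaround = (4+16+18+28+22) / 5 = 88/5 = 17.60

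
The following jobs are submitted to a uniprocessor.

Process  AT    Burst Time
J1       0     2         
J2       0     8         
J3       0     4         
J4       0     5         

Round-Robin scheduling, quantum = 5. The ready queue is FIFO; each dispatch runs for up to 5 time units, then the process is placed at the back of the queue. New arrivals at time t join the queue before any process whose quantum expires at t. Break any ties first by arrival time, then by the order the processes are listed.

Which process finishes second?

J3

Timeline: | J1 0-2 | J2 2-7 | J3 7-11 | J4 11-16 | J2 16-19 |
Completion: J1=2  J2=19  J3=11  J4=16
Finish order: J1 → J3 → J4 → J2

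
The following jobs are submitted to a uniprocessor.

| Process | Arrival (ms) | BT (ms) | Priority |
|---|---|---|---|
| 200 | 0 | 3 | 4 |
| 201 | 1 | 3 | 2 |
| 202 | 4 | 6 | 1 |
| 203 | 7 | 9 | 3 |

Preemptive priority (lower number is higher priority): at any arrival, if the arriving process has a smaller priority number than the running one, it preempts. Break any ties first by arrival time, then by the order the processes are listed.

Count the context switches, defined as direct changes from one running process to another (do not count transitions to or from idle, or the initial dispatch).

4

Timeline: | 200 0-1 | 201 1-4 | 202 4-10 | 203 10-19 | 200 19-21 |
Completion: 200=21  201=4  202=10  203=19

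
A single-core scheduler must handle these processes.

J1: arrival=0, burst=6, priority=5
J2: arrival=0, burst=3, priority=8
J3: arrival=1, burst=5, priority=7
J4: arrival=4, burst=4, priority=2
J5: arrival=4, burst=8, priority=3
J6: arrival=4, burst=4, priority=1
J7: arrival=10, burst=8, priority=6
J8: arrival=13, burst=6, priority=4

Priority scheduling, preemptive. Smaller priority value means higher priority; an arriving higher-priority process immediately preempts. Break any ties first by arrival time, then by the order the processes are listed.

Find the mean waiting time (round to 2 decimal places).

16.88

Timeline: | J1 0-4 | J6 4-8 | J4 8-12 | J5 12-20 | J8 20-26 | J1 26-28 | J7 28-36 | J3 36-41 | J2 41-44 |
Completion: J1=28  J2=44  J3=41  J4=12  J5=20  J6=8  J7=36  J8=26
Waiting times: J1=22, J2=41, J3=35, J4=4, J5=8, J6=0, J7=18, J8=7
Average waiting = (22+41+35+4+8+0+18+7) / 8 = 135/8 = 16.88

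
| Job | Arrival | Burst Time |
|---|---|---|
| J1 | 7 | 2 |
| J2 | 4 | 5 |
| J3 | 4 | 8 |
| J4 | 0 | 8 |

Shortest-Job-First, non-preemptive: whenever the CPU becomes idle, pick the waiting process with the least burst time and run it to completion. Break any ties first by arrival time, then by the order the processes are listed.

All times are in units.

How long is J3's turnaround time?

Schedule: | J4 0-8 | J1 8-10 | J2 10-15 | J3 15-23 |
Completion: J1=10  J2=15  J3=23  J4=8
Turnaround (C−A): J1=3  J2=11  J3=19  J4=8
Turnaround(J3) = completion − arrival = 23 − 4 = 19

19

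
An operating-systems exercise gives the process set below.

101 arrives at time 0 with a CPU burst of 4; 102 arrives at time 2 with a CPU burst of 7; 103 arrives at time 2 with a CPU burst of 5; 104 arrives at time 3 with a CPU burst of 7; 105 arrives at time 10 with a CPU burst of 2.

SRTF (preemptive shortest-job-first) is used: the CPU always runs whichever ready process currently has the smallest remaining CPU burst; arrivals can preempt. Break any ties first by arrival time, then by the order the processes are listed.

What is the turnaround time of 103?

Timeline: | 101 0-4 | 103 4-9 | 102 9-10 | 105 10-12 | 102 12-18 | 104 18-25 |
Completion: 101=4  102=18  103=9  104=25  105=12
Turnaround (C−A): 101=4  102=16  103=7  104=22  105=2
Turnaround(103) = completion − arrival = 9 − 2 = 7

7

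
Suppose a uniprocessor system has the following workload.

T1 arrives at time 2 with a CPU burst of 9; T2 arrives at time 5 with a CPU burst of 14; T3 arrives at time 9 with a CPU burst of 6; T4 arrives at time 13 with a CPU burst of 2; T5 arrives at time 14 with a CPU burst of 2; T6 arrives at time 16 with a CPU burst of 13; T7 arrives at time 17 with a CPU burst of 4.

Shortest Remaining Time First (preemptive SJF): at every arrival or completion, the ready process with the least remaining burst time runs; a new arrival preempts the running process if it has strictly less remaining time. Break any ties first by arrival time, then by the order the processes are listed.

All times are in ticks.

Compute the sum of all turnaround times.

Gantt: | idle 0-2 | T1 2-11 | T3 11-13 | T4 13-15 | T5 15-17 | T3 17-21 | T7 21-25 | T6 25-38 | T2 38-52 |
Completion: T1=11  T2=52  T3=21  T4=15  T5=17  T6=38  T7=25
Turnaround (C−A): T1=9  T2=47  T3=12  T4=2  T5=3  T6=22  T7=8
Turnaround = completion − arrival: T1=9, T2=47, T3=12, T4=2, T5=3, T6=22, T7=8
Total turnaround = 9 + 47 + 12 + 2 + 3 + 22 + 8 = 103

103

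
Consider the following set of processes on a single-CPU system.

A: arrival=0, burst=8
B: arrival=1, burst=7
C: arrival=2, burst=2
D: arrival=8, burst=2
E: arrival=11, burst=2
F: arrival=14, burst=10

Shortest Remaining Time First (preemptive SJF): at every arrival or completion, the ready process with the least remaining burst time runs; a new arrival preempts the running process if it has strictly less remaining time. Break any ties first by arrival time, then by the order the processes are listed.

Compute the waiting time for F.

Gantt: | A 0-2 | C 2-4 | A 4-10 | D 10-12 | E 12-14 | B 14-21 | F 21-31 |
Completion: A=10  B=21  C=4  D=12  E=14  F=31
Waiting(F) = turnaround − burst = 17 − 10 = 7

7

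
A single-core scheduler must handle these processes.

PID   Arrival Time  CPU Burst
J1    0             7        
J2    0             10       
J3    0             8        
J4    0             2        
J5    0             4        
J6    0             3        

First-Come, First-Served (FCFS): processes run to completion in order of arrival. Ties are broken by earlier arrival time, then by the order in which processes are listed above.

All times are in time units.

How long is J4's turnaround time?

27

Schedule: | J1 0-7 | J2 7-17 | J3 17-25 | J4 25-27 | J5 27-31 | J6 31-34 |
Completion: J1=7  J2=17  J3=25  J4=27  J5=31  J6=34
Turnaround(J4) = completion − arrival = 27 − 0 = 27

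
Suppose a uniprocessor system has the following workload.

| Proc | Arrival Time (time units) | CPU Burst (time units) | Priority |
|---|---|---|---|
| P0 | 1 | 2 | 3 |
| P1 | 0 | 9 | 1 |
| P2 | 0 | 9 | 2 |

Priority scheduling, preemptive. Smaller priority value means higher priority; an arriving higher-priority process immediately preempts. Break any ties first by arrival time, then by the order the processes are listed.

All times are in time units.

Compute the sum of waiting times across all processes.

26

Schedule: | P1 0-9 | P2 9-18 | P0 18-20 |
Completion: P0=20  P1=9  P2=18
Waiting = turnaround − burst: P0=17, P1=0, P2=9
Total waiting = 17 + 0 + 9 = 26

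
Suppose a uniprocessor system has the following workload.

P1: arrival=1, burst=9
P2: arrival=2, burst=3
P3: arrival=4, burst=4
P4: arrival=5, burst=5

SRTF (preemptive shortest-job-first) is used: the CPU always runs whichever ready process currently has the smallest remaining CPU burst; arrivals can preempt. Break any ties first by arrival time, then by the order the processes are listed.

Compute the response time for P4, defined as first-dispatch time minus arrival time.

Timeline: | idle 0-1 | P1 1-2 | P2 2-5 | P3 5-9 | P4 9-14 | P1 14-22 |
Completion: P1=22  P2=5  P3=9  P4=14
Response(P4) = first start − arrival = 9 − 5 = 4

4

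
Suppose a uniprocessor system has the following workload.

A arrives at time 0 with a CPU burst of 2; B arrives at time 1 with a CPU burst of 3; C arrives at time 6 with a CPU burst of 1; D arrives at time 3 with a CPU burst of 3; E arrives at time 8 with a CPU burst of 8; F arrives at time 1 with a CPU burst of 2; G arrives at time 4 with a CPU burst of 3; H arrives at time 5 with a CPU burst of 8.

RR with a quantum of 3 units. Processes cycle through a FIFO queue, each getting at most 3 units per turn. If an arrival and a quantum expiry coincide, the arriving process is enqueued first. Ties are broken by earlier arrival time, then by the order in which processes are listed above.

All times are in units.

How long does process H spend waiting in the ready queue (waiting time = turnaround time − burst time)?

Schedule: | A 0-2 | B 2-5 | F 5-7 | D 7-10 | G 10-13 | H 13-16 | C 16-17 | E 17-20 | H 20-23 | E 23-26 | H 26-28 | E 28-30 |
Completion: A=2  B=5  C=17  D=10  E=30  F=7  G=13  H=28
Waiting(H) = turnaround − burst = 23 − 8 = 15

15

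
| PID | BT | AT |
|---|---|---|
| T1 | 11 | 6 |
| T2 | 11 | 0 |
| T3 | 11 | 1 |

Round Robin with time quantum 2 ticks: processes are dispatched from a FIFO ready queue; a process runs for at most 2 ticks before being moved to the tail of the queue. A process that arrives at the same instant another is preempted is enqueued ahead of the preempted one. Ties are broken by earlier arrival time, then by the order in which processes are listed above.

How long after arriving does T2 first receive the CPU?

0

Timeline: | T2 0-2 | T3 2-4 | T2 4-6 | T3 6-8 | T1 8-10 | T2 10-12 | T3 12-14 | T1 14-16 | T2 16-18 | T3 18-20 | T1 20-22 | T2 22-24 | T3 24-26 | T1 26-28 | T2 28-29 | T3 29-30 | T1 30-33 |
Completion: T1=33  T2=29  T3=30
Turnaround (C−A): T1=27  T2=29  T3=29
Response(T2) = first start − arrival = 0 − 0 = 0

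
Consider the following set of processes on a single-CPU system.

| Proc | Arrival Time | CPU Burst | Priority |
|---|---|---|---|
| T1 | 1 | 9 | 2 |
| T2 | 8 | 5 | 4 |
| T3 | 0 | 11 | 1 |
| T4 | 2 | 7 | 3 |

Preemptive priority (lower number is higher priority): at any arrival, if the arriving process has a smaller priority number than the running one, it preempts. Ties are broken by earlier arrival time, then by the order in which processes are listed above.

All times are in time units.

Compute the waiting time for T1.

Gantt: | T3 0-11 | T1 11-20 | T4 20-27 | T2 27-32 |
Completion: T1=20  T2=32  T3=11  T4=27
Turnaround (C−A): T1=19  T2=24  T3=11  T4=25
Waiting(T1) = turnaround − burst = 19 − 9 = 10

10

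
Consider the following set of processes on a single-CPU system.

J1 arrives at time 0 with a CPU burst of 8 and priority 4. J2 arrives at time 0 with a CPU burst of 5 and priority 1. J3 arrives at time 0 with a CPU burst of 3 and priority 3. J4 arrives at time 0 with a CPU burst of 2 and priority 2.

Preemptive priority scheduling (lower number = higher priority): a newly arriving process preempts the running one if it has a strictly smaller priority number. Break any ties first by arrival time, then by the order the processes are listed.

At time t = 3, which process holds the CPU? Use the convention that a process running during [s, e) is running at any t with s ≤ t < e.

Gantt: | J2 0-5 | J4 5-7 | J3 7-10 | J1 10-18 |
Completion: J1=18  J2=5  J3=10  J4=7
Turnaround (C−A): J1=18  J2=5  J3=10  J4=7

J2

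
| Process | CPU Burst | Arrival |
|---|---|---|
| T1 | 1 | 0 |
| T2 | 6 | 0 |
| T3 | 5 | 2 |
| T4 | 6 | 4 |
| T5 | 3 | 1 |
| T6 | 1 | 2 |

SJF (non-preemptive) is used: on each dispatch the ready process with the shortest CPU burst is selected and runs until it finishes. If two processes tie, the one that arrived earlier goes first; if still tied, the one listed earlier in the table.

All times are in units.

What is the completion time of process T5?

Schedule: | T1 0-1 | T5 1-4 | T6 4-5 | T3 5-10 | T2 10-16 | T4 16-22 |
Completion: T1=1  T2=16  T3=10  T4=22  T5=4  T6=5
Turnaround (C−A): T1=1  T2=16  T3=8  T4=18  T5=3  T6=3

4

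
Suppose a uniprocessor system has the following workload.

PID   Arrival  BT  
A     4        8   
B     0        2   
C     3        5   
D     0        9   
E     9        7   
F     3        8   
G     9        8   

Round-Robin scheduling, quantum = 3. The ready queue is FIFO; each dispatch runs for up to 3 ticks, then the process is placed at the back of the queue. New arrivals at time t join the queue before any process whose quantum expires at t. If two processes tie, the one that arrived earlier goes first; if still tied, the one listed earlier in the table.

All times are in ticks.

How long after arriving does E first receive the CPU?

Schedule: | B 0-2 | D 2-5 | C 5-8 | F 8-11 | A 11-14 | D 14-17 | C 17-19 | E 19-22 | G 22-25 | F 25-28 | A 28-31 | D 31-34 | E 34-37 | G 37-40 | F 40-42 | A 42-44 | E 44-45 | G 45-47 |
Completion: A=44  B=2  C=19  D=34  E=45  F=42  G=47
Response(E) = first start − arrival = 19 − 9 = 10

10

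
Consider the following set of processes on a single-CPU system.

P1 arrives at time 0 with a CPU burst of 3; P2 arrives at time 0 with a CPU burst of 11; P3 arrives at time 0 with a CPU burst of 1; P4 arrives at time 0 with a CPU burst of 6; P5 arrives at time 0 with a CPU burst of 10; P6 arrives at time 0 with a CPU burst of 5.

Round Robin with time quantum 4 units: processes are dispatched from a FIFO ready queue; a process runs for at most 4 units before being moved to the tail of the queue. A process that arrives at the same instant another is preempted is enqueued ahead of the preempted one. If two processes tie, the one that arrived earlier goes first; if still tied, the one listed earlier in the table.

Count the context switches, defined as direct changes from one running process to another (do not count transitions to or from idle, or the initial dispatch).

11

Schedule: | P1 0-3 | P2 3-7 | P3 7-8 | P4 8-12 | P5 12-16 | P6 16-20 | P2 20-24 | P4 24-26 | P5 26-30 | P6 30-31 | P2 31-34 | P5 34-36 |
Completion: P1=3  P2=34  P3=8  P4=26  P5=36  P6=31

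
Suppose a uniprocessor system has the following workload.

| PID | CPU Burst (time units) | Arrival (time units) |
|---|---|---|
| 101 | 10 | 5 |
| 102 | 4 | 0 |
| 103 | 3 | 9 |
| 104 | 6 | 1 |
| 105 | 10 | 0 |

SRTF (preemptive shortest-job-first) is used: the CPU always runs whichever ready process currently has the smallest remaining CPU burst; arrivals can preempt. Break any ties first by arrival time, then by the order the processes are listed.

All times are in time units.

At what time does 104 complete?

10

Schedule: | 102 0-4 | 104 4-10 | 103 10-13 | 105 13-23 | 101 23-33 |
Completion: 101=33  102=4  103=13  104=10  105=23
Turnaround (C−A): 101=28  102=4  103=4  104=9  105=23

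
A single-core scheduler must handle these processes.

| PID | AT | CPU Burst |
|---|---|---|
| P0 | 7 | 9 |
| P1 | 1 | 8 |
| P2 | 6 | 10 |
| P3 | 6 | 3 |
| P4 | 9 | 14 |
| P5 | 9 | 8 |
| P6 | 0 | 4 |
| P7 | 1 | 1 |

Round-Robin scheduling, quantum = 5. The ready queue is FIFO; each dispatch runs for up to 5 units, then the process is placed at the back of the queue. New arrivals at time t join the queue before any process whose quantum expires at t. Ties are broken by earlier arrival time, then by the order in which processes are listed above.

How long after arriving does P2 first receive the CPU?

4

Schedule: | P6 0-4 | P1 4-9 | P7 9-10 | P2 10-15 | P3 15-18 | P0 18-23 | P4 23-28 | P5 28-33 | P1 33-36 | P2 36-41 | P0 41-45 | P4 45-50 | P5 50-53 | P4 53-57 |
Completion: P0=45  P1=36  P2=41  P3=18  P4=57  P5=53  P6=4  P7=10
Turnaround (C−A): P0=38  P1=35  P2=35  P3=12  P4=48  P5=44  P6=4  P7=9
Response(P2) = first start − arrival = 10 − 6 = 4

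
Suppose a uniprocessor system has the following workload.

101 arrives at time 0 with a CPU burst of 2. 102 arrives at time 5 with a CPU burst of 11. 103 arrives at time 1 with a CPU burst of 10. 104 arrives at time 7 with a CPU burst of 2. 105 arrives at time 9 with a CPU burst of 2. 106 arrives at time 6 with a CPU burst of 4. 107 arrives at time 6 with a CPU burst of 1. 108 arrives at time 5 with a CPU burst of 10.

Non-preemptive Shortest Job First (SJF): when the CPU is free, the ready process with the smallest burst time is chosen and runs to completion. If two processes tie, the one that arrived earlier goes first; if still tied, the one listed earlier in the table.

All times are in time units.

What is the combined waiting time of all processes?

Schedule: | 101 0-2 | 103 2-12 | 107 12-13 | 104 13-15 | 105 15-17 | 106 17-21 | 108 21-31 | 102 31-42 |
Completion: 101=2  102=42  103=12  104=15  105=17  106=21  107=13  108=31
Turnaround (C−A): 101=2  102=37  103=11  104=8  105=8  106=15  107=7  108=26
Waiting = turnaround − burst: 101=0, 102=26, 103=1, 104=6, 105=6, 106=11, 107=6, 108=16
Total waiting = 0 + 26 + 1 + 6 + 6 + 11 + 6 + 16 = 72

72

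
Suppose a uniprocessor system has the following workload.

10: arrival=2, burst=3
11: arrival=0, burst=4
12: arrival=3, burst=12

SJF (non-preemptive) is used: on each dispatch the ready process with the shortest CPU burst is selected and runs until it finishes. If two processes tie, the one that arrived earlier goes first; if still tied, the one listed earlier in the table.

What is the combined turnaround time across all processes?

25

Timeline: | 11 0-4 | 10 4-7 | 12 7-19 |
Completion: 10=7  11=4  12=19
Turnaround (C−A): 10=5  11=4  12=16
Turnaround = completion − arrival: 10=5, 11=4, 12=16
Total turnaround = 5 + 4 + 16 = 25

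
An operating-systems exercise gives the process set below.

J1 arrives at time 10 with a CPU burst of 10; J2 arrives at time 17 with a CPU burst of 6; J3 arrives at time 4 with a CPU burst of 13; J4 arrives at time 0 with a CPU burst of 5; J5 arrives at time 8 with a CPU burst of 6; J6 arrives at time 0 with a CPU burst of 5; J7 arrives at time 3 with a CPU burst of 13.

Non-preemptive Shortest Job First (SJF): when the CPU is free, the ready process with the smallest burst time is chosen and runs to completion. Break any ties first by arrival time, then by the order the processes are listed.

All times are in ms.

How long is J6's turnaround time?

Gantt: | J4 0-5 | J6 5-10 | J5 10-16 | J1 16-26 | J2 26-32 | J7 32-45 | J3 45-58 |
Completion: J1=26  J2=32  J3=58  J4=5  J5=16  J6=10  J7=45
Turnaround(J6) = completion − arrival = 10 − 0 = 10

10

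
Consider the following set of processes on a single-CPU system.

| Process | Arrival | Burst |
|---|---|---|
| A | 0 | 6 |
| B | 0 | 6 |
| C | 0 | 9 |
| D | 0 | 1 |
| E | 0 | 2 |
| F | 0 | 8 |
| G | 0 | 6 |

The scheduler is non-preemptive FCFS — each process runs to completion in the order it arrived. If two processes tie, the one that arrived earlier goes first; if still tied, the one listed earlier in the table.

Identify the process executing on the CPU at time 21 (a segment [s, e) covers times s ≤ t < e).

D

Gantt: | A 0-6 | B 6-12 | C 12-21 | D 21-22 | E 22-24 | F 24-32 | G 32-38 |
Completion: A=6  B=12  C=21  D=22  E=24  F=32  G=38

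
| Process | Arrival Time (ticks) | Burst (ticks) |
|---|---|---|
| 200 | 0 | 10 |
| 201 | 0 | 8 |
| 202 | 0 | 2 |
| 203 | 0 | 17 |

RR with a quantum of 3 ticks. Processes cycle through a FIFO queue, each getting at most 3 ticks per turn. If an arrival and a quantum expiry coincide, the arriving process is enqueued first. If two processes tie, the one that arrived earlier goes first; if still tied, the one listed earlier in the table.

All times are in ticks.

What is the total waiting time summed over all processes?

62

Gantt: | 200 0-3 | 201 3-6 | 202 6-8 | 203 8-11 | 200 11-14 | 201 14-17 | 203 17-20 | 200 20-23 | 201 23-25 | 203 25-28 | 200 28-29 | 203 29-37 |
Completion: 200=29  201=25  202=8  203=37
Turnaround (C−A): 200=29  201=25  202=8  203=37
Waiting = turnaround − burst: 200=19, 201=17, 202=6, 203=20
Total waiting = 19 + 17 + 6 + 20 = 62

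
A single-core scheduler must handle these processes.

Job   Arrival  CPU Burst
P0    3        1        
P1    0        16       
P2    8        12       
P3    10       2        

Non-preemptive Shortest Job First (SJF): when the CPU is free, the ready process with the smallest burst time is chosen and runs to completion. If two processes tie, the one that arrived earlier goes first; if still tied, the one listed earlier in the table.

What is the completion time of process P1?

16

Schedule: | P1 0-16 | P0 16-17 | P3 17-19 | P2 19-31 |
Completion: P0=17  P1=16  P2=31  P3=19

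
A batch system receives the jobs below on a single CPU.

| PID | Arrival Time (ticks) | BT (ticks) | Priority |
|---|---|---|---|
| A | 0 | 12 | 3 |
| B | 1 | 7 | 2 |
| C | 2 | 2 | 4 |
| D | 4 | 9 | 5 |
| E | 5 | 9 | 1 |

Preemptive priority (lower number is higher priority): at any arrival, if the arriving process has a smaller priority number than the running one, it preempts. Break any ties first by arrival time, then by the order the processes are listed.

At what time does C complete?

Timeline: | A 0-1 | B 1-5 | E 5-14 | B 14-17 | A 17-28 | C 28-30 | D 30-39 |
Completion: A=28  B=17  C=30  D=39  E=14
Turnaround (C−A): A=28  B=16  C=28  D=35  E=9

30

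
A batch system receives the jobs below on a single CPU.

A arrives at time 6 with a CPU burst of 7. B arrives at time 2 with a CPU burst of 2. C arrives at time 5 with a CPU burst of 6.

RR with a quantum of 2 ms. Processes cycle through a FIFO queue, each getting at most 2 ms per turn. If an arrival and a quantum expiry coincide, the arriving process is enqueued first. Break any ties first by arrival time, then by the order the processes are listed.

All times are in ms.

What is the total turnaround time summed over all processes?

Timeline: | idle 0-2 | B 2-4 | idle 4-5 | C 5-7 | A 7-9 | C 9-11 | A 11-13 | C 13-15 | A 15-18 |
Completion: A=18  B=4  C=15
Turnaround = completion − arrival: A=12, B=2, C=10
Total turnaround = 12 + 2 + 10 = 24

24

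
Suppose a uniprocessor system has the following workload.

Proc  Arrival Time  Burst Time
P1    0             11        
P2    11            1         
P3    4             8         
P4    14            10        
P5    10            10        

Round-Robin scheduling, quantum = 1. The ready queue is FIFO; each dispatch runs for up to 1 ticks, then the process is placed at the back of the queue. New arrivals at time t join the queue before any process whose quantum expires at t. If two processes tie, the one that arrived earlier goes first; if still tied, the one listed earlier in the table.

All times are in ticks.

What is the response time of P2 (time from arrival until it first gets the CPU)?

2

Timeline: | P1 0-4 | P3 4-5 | P1 5-6 | P3 6-7 | P1 7-8 | P3 8-9 | P1 9-10 | P3 10-11 | P5 11-12 | P1 12-13 | P2 13-14 | P3 14-15 | P5 15-16 | P1 16-17 | P4 17-18 | P3 18-19 | P5 19-20 | P1 20-21 | P4 21-22 | P3 22-23 | P5 23-24 | P1 24-25 | P4 25-26 | P3 26-27 | P5 27-28 | P4 28-29 | P5 29-30 | P4 30-31 | P5 31-32 | P4 32-33 | P5 33-34 | P4 34-35 | P5 35-36 | P4 36-37 | P5 37-38 | P4 38-40 |
Completion: P1=25  P2=14  P3=27  P4=40  P5=38
Turnaround (C−A): P1=25  P2=3  P3=23  P4=26  P5=28
Response(P2) = first start − arrival = 13 − 11 = 2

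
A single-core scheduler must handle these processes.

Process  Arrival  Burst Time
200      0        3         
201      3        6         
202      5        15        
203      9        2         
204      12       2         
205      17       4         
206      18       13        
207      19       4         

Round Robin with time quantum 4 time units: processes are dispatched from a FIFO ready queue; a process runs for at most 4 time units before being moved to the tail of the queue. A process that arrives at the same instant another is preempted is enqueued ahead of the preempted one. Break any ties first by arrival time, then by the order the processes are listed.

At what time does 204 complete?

21

Schedule: | 200 0-3 | 201 3-7 | 202 7-11 | 201 11-13 | 203 13-15 | 202 15-19 | 204 19-21 | 205 21-25 | 206 25-29 | 207 29-33 | 202 33-37 | 206 37-41 | 202 41-44 | 206 44-49 |
Completion: 200=3  201=13  202=44  203=15  204=21  205=25  206=49  207=33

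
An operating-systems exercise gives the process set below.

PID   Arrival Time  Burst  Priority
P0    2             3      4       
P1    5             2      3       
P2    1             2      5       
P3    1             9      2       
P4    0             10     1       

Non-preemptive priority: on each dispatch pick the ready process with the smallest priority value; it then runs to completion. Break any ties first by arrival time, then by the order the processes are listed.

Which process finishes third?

Gantt: | P4 0-10 | P3 10-19 | P1 19-21 | P0 21-24 | P2 24-26 |
Completion: P0=24  P1=21  P2=26  P3=19  P4=10
Turnaround (C−A): P0=22  P1=16  P2=25  P3=18  P4=10
Finish order: P4 → P3 → P1 → P0 → P2

P1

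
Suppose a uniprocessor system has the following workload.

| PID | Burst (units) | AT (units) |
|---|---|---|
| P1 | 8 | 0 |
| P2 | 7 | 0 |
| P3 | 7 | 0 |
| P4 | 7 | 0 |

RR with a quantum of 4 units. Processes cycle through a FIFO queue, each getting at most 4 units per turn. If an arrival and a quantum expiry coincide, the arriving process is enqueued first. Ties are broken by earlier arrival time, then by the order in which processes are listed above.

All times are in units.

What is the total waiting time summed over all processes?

Gantt: | P1 0-4 | P2 4-8 | P3 8-12 | P4 12-16 | P1 16-20 | P2 20-23 | P3 23-26 | P4 26-29 |
Completion: P1=20  P2=23  P3=26  P4=29
Turnaround (C−A): P1=20  P2=23  P3=26  P4=29
Waiting = turnaround − burst: P1=12, P2=16, P3=19, P4=22
Total waiting = 12 + 16 + 19 + 22 = 69

69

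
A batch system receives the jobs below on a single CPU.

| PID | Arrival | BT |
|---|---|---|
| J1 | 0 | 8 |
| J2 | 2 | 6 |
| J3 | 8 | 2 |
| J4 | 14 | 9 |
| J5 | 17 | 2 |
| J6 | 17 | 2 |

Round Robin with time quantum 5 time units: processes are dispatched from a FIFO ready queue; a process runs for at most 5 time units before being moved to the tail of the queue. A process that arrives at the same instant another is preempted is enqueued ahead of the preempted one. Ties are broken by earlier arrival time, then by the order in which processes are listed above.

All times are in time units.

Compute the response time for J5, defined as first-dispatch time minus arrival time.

Gantt: | J1 0-5 | J2 5-10 | J1 10-13 | J3 13-15 | J2 15-16 | J4 16-21 | J5 21-23 | J6 23-25 | J4 25-29 |
Completion: J1=13  J2=16  J3=15  J4=29  J5=23  J6=25
Turnaround (C−A): J1=13  J2=14  J3=7  J4=15  J5=6  J6=8
Response(J5) = first start − arrival = 21 − 17 = 4

4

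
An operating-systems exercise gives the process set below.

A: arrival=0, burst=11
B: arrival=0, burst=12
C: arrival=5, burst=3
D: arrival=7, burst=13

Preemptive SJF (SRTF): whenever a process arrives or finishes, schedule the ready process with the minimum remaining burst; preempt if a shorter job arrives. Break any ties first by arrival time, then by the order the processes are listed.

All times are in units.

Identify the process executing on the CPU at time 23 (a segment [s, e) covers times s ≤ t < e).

Schedule: | A 0-5 | C 5-8 | A 8-14 | B 14-26 | D 26-39 |
Completion: A=14  B=26  C=8  D=39
Turnaround (C−A): A=14  B=26  C=3  D=32

B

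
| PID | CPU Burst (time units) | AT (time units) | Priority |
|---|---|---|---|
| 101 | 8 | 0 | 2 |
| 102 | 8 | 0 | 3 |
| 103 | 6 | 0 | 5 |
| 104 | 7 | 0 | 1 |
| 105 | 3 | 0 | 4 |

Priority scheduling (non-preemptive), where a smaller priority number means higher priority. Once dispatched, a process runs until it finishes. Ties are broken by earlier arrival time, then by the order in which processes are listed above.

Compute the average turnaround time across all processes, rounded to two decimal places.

Gantt: | 104 0-7 | 101 7-15 | 102 15-23 | 105 23-26 | 103 26-32 |
Completion: 101=15  102=23  103=32  104=7  105=26
Turnaround times: 101=15, 102=23, 103=32, 104=7, 105=26
Average turnaround = (15+23+32+7+26) / 5 = 103/5 = 20.60

20.60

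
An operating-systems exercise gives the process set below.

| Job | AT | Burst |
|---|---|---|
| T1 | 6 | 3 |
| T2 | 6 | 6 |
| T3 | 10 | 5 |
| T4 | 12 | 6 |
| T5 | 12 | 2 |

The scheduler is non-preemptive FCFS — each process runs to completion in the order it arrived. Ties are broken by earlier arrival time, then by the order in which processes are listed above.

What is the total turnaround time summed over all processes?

Schedule: | idle 0-6 | T1 6-9 | T2 9-15 | T3 15-20 | T4 20-26 | T5 26-28 |
Completion: T1=9  T2=15  T3=20  T4=26  T5=28
Turnaround (C−A): T1=3  T2=9  T3=10  T4=14  T5=16
Turnaround = completion − arrival: T1=3, T2=9, T3=10, T4=14, T5=16
Total turnaround = 3 + 9 + 10 + 14 + 16 = 52

52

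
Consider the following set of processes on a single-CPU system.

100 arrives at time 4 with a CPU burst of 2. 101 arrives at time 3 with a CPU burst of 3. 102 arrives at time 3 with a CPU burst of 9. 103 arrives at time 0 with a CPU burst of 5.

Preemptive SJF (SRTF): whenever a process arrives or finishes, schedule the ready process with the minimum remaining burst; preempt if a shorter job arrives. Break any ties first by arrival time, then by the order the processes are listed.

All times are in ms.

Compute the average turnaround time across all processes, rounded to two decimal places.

Schedule: | 103 0-5 | 100 5-7 | 101 7-10 | 102 10-19 |
Completion: 100=7  101=10  102=19  103=5
Turnaround times: 100=3, 101=7, 102=16, 103=5
Average turnaround = (3+7+16+5) / 4 = 31/4 = 7.75

7.75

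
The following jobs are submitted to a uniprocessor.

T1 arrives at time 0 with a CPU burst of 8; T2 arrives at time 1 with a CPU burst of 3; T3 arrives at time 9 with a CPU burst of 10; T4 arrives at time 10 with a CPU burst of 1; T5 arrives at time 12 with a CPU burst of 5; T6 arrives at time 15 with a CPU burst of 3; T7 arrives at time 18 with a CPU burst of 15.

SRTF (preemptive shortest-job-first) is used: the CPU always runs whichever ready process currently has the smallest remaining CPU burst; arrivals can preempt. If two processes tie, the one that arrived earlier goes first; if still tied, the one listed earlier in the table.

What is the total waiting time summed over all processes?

Timeline: | T1 0-1 | T2 1-4 | T1 4-11 | T4 11-12 | T5 12-17 | T6 17-20 | T3 20-30 | T7 30-45 |
Completion: T1=11  T2=4  T3=30  T4=12  T5=17  T6=20  T7=45
Waiting = turnaround − burst: T1=3, T2=0, T3=11, T4=1, T5=0, T6=2, T7=12
Total waiting = 3 + 0 + 11 + 1 + 0 + 2 + 12 = 29

29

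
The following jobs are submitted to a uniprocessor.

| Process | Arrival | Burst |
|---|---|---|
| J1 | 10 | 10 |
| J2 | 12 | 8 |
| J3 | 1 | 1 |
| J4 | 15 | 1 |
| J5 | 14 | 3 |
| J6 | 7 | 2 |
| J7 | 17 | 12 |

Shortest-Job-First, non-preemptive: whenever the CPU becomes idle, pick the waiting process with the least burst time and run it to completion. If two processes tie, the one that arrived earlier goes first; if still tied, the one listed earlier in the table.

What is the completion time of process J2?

32

Timeline: | idle 0-1 | J3 1-2 | idle 2-7 | J6 7-9 | idle 9-10 | J1 10-20 | J4 20-21 | J5 21-24 | J2 24-32 | J7 32-44 |
Completion: J1=20  J2=32  J3=2  J4=21  J5=24  J6=9  J7=44
Turnaround (C−A): J1=10  J2=20  J3=1  J4=6  J5=10  J6=2  J7=27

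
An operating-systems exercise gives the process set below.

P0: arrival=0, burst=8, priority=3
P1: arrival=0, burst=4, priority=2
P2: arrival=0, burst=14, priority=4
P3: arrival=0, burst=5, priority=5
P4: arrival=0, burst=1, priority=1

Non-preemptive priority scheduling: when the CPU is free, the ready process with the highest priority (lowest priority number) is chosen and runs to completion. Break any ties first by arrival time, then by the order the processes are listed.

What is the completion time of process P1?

5

Gantt: | P4 0-1 | P1 1-5 | P0 5-13 | P2 13-27 | P3 27-32 |
Completion: P0=13  P1=5  P2=27  P3=32  P4=1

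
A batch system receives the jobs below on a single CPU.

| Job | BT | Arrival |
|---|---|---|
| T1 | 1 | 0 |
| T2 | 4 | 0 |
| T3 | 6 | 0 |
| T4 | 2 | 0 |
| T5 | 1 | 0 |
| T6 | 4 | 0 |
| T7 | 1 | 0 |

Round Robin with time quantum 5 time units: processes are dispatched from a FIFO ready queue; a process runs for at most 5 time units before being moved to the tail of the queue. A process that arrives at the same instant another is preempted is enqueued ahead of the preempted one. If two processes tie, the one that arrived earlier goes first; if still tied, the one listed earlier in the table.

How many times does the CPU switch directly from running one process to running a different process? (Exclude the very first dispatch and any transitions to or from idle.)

Gantt: | T1 0-1 | T2 1-5 | T3 5-10 | T4 10-12 | T5 12-13 | T6 13-17 | T7 17-18 | T3 18-19 |
Completion: T1=1  T2=5  T3=19  T4=12  T5=13  T6=17  T7=18

7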